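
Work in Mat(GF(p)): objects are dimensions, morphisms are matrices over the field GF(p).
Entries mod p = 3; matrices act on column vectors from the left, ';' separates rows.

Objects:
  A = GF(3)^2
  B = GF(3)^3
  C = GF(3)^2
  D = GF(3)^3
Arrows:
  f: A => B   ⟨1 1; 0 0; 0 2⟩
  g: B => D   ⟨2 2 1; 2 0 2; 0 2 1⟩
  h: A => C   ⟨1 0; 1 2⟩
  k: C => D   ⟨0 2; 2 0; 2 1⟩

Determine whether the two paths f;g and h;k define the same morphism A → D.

1) trace f;g:
  e0=(1,0) f=>(1,0,0) g=>(2,2,0)
  e1=(0,1) f=>(1,0,2) g=>(1,0,2)
  composite₁ = ⟨2 1; 2 0; 0 2⟩
2) trace h;k:
  e0=(1,0) h=>(1,1) k=>(2,2,0)
  e1=(0,1) h=>(0,2) k=>(1,0,2)
  composite₂ = ⟨2 1; 2 0; 0 2⟩
Equal? same morphism ✓

Answer: COMMUTES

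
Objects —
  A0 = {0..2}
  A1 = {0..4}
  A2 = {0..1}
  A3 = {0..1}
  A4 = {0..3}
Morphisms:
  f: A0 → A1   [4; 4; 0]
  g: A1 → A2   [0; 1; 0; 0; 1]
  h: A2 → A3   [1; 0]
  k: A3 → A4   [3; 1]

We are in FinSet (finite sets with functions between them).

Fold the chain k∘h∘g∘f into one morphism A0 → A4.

  0 f→4 g→1 h→0 k→3
  1 f→4 g→1 h→0 k→3
  2 f→0 g→0 h→1 k→1
⟦path⟧: [3; 3; 1]

Answer: [3; 3; 1]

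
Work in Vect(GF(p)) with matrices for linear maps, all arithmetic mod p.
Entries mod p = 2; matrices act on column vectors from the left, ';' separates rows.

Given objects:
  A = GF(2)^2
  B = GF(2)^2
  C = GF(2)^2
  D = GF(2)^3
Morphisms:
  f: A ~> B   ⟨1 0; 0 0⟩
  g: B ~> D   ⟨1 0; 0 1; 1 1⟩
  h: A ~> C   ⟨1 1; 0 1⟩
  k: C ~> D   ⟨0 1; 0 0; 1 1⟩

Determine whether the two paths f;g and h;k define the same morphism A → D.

1) trace f;g:
  e0=⟨1,0⟩ f~>⟨1,0⟩ g~>⟨1,0,1⟩
  e1=⟨0,1⟩ f~>⟨0,0⟩ g~>⟨0,0,0⟩
  result₁ = ⟨1 0; 0 0; 1 0⟩
2) trace h;k:
  e0=⟨1,0⟩ h~>⟨1,0⟩ k~>⟨0,0,1⟩
  e1=⟨0,1⟩ h~>⟨1,1⟩ k~>⟨1,0,0⟩
  result₂ = ⟨0 1; 0 0; 1 0⟩
Equal? NO — does not commute

Answer: DOES NOT COMMUTE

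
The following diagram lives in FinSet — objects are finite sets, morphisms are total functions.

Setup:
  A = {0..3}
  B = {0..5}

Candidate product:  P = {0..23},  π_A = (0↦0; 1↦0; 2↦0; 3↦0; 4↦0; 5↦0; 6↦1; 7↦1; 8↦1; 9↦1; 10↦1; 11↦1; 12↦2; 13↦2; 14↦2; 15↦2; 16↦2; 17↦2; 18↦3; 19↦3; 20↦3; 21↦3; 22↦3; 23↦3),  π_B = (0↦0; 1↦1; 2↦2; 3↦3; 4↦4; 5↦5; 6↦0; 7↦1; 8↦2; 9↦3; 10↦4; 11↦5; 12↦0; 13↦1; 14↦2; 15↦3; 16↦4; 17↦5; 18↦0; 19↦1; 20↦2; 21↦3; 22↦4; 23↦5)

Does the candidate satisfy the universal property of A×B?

|A|·|B| = 4·6 = 24;  |P| = 24
Check the pairing map k ↦ (π_A(k), π_B(k)):
  0 ↦ (0,0)
  1 ↦ (0,1)
  2 ↦ (0,2)
  3 ↦ (0,3)
  4 ↦ (0,4)
  5 ↦ (0,5)
  6 ↦ (1,0)
  7 ↦ (1,1)
  8 ↦ (1,2)
  9 ↦ (1,3)
  10 ↦ (1,4)
  11 ↦ (1,5)
  12 ↦ (2,0)
  13 ↦ (2,1)
  14 ↦ (2,2)
  15 ↦ (2,3)
  16 ↦ (2,4)
  17 ↦ (2,5)
  18 ↦ (3,0)
  19 ↦ (3,1)
  20 ↦ (3,2)
  21 ↦ (3,3)
  22 ↦ (3,4)
  23 ↦ (3,5)
distinct pairs in image: 24 / 24 needed
  → bijection onto A×B; projections well-typed.

Answer: VALID PRODUCT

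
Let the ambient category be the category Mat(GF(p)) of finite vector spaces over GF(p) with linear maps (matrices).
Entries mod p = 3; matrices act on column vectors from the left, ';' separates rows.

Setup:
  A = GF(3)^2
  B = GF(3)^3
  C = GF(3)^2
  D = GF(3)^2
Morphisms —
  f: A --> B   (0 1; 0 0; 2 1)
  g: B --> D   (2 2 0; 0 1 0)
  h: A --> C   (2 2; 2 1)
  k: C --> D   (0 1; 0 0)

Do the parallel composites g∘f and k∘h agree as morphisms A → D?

Path 1 = f;g:
  e0=[1,0] f-->[0,0,2] g-->[0,0]
  e1=[0,1] f-->[1,0,1] g-->[2,0]
  result₁ = (0 2; 0 0)
Path 2 = h;k:
  e0=[1,0] h-->[2,2] k-->[2,0]
  e1=[0,1] h-->[2,1] k-->[1,0]
  result₂ = (2 1; 0 0)
Equal? differ; not commutative

Answer: DOES NOT COMMUTE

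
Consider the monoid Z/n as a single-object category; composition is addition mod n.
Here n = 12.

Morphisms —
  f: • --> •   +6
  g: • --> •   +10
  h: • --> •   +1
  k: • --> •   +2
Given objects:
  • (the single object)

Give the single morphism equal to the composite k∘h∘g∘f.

  0 +6≡6 +10≡4 +1≡5 +2≡7  (mod 12)
⟦path⟧: +7

Answer: +7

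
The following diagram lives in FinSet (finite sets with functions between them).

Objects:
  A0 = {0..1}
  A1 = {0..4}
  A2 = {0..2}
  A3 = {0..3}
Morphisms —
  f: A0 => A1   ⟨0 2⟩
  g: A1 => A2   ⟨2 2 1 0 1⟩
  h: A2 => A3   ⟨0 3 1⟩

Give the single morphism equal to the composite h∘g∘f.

  0 f=>0 g=>2 h=>1
  1 f=>2 g=>1 h=>3
result: ⟨1 3⟩

Answer: ⟨1 3⟩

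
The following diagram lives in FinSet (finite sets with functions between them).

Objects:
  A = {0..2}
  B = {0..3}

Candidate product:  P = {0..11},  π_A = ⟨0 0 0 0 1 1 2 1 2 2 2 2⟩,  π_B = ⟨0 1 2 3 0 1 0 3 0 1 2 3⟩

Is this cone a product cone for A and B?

|A|·|B| = 3·4 = 12;  |P| = 12
Check the pairing map k ↦ (π_A(k), π_B(k)):
  0 : (0,0)
  1 : (0,1)
  2 : (0,2)
  3 : (0,3)
  4 : (1,0)
  5 : (1,1)
  6 : (2,0)
  7 : (1,3)
  8 : (2,0)  ✗ repeats pair of k=6
  9 : (2,1)
  10 : (2,2)
  11 : (2,3)
distinct pairs in image: 11 / 12 needed
  → (2,0) hit at k=6 and k=8

Answer: NOT A VALID PRODUCT — duplicate pair at indices 8,6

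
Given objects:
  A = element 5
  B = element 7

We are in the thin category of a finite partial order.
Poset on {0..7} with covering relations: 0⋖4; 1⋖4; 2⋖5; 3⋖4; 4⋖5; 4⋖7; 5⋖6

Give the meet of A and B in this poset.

Answer: A∧B = 4

Work:
{x : x⊑A ∧ x⊑B} = {0,1,3,4}  (A=5, B=7)
  0 ⊑ 4
  1 ⊑ 4
  3 ⊑ 4
  4 ⊑ 4
glb = 4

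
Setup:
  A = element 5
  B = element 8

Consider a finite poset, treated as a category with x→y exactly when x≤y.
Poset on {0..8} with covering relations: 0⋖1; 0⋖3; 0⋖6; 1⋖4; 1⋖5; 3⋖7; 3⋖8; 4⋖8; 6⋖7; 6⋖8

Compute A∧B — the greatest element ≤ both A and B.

Lower bounds of A=5 and B=8: {0,1}
  0 ⊑ 1
  1 ⊑ 1
glb = 1

Answer: A∧B = 1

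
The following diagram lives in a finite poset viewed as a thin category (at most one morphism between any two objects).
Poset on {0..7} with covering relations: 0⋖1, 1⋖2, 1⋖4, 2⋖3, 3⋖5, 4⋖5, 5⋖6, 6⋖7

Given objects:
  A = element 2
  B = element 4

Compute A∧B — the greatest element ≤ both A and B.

Answer: A∧B = 1

Work:
Lower bounds of A=2 and B=4: {0,1}
  0 <= 1
  1 <= 1
glb = 1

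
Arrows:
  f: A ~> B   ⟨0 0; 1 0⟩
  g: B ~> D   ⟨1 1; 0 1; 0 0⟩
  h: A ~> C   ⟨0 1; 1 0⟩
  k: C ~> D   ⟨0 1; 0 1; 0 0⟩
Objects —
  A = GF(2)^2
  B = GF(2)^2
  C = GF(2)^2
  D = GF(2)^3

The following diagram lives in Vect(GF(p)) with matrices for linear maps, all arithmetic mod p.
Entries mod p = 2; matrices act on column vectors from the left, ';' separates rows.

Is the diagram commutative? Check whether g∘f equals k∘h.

Answer: COMMUTES

Work:
Path 1 = f;g:
  e0=[1,0] f~>[0,1] g~>[1,1,0]
  e1=[0,1] f~>[0,0] g~>[0,0,0]
  composite₁ = ⟨1 0; 1 0; 0 0⟩
Path 2 = h;k:
  e0=[1,0] h~>[0,1] k~>[1,1,0]
  e1=[0,1] h~>[1,0] k~>[0,0,0]
  composite₂ = ⟨1 0; 1 0; 0 0⟩
Equal? same morphism ✓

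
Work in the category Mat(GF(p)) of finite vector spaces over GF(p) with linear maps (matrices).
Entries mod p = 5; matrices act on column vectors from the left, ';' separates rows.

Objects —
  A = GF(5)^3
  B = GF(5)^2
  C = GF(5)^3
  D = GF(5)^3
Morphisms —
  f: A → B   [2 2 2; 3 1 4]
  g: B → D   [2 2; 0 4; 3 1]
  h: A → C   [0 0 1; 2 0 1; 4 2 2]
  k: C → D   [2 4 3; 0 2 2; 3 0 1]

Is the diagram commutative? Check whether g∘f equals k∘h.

1) trace f;g:
  e0=⟨1,0,0⟩ f→⟨2,3⟩ g→⟨0,2,4⟩
  e1=⟨0,1,0⟩ f→⟨2,1⟩ g→⟨1,4,2⟩
  e2=⟨0,0,1⟩ f→⟨2,4⟩ g→⟨2,1,0⟩
  result₁ = [0 1 2; 2 4 1; 4 2 0]
2) trace h;k:
  e0=⟨1,0,0⟩ h→⟨0,2,4⟩ k→⟨0,2,4⟩
  e1=⟨0,1,0⟩ h→⟨0,0,2⟩ k→⟨1,4,2⟩
  e2=⟨0,0,1⟩ h→⟨1,1,2⟩ k→⟨2,1,0⟩
  result₂ = [0 1 2; 2 4 1; 4 2 0]
Equal? same morphism ✓

Answer: COMMUTES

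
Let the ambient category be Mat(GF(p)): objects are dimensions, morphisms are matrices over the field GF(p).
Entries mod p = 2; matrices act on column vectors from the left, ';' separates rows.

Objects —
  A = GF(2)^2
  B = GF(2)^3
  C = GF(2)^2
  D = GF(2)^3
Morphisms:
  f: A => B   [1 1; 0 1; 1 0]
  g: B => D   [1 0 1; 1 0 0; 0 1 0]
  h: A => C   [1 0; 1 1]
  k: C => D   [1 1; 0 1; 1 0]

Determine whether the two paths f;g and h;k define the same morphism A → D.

1) trace f;g:
  e0=⟨1,0⟩ f=>⟨1,0,1⟩ g=>⟨0,1,0⟩
  e1=⟨0,1⟩ f=>⟨1,1,0⟩ g=>⟨1,1,1⟩
  composite₁ = [0 1; 1 1; 0 1]
2) trace h;k:
  e0=⟨1,0⟩ h=>⟨1,1⟩ k=>⟨0,1,1⟩
  e1=⟨0,1⟩ h=>⟨0,1⟩ k=>⟨1,1,0⟩
  composite₂ = [0 1; 1 1; 1 0]
Equal? differ; not commutative

Answer: DOES NOT COMMUTE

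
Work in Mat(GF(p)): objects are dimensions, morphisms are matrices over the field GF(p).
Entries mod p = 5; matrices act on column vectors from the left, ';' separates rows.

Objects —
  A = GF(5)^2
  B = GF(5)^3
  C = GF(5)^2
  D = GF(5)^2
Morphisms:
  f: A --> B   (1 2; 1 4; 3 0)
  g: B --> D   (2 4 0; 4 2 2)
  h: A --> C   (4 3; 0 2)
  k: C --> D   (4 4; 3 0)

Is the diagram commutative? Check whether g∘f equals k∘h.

Path 1 = f;g:
  e0=[1,0] f-->[1,1,3] g-->[1,2]
  e1=[0,1] f-->[2,4,0] g-->[0,1]
  composite₁ = (1 0; 2 1)
Path 2 = h;k:
  e0=[1,0] h-->[4,0] k-->[1,2]
  e1=[0,1] h-->[3,2] k-->[0,4]
  composite₂ = (1 0; 2 4)
Equal? differ; not commutative

Answer: DOES NOT COMMUTE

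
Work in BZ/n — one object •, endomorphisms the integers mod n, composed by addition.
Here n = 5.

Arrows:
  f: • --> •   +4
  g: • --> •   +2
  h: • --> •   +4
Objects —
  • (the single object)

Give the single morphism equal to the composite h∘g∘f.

  0 +4≡4 +2≡1 +4≡0  (mod 5)
composite: +0

Answer: +0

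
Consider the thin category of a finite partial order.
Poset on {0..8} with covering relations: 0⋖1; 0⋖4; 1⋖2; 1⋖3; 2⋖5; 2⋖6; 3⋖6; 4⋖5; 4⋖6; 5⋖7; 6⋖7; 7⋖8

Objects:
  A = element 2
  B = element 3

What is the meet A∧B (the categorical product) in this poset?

Lower bounds of A=2 and B=3: {0,1}
  0 ≤ 1
  1 ≤ 1
glb = 1

Answer: A∧B = 1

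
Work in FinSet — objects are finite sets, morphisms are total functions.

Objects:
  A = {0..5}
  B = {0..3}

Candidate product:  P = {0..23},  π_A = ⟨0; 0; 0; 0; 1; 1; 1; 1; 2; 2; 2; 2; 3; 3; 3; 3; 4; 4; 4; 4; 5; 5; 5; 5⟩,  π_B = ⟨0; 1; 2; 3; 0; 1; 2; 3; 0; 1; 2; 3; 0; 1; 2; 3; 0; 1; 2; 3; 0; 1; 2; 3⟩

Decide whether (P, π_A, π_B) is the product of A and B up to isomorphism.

Answer: VALID PRODUCT

Trace:
|A|·|B| = 6·4 = 24;  |P| = 24
Check the pairing map k ↦ (π_A(k), π_B(k)):
  0 : (0,0)
  1 : (0,1)
  2 : (0,2)
  3 : (0,3)
  4 : (1,0)
  5 : (1,1)
  6 : (1,2)
  7 : (1,3)
  8 : (2,0)
  9 : (2,1)
  10 : (2,2)
  11 : (2,3)
  12 : (3,0)
  13 : (3,1)
  14 : (3,2)
  15 : (3,3)
  16 : (4,0)
  17 : (4,1)
  18 : (4,2)
  19 : (4,3)
  20 : (5,0)
  21 : (5,1)
  22 : (5,2)
  23 : (5,3)
distinct pairs in image: 24 / 24 needed
  → bijection onto A×B; projections well-typed.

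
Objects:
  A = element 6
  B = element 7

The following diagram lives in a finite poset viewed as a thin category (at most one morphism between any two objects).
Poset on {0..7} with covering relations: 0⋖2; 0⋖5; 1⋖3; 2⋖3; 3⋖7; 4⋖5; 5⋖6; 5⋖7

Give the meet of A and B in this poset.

Common predecessors of 6,7: {0,4,5}
  0 ⊑ 5
  4 ⊑ 5
  5 ⊑ 5
glb = 5

Answer: A∧B = 5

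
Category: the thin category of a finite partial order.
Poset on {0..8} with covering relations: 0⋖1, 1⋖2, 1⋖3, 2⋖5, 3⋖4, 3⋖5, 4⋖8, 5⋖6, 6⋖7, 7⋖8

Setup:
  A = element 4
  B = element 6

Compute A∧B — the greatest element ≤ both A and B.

Answer: A∧B = 3

Derivation:
Lower bounds of A=4 and B=6: {0,1,3}
  0 ≤ 3
  1 ≤ 3
  3 ≤ 3
glb = 3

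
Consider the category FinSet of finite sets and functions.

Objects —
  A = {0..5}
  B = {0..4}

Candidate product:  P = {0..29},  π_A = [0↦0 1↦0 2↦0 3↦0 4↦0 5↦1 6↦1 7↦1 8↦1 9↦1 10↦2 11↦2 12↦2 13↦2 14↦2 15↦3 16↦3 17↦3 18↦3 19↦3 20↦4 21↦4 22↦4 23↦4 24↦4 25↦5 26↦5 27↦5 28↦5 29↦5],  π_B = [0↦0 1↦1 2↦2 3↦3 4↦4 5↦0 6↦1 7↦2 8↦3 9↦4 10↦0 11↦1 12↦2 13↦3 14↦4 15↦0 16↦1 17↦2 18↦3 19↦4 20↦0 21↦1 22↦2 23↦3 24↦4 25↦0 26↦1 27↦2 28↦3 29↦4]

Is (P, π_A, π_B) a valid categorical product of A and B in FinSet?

|A|·|B| = 6·5 = 30;  |P| = 30
Check the pairing map k ↦ (π_A(k), π_B(k)):
  0 ↦ (0,0)
  1 ↦ (0,1)
  2 ↦ (0,2)
  3 ↦ (0,3)
  4 ↦ (0,4)
  5 ↦ (1,0)
  6 ↦ (1,1)
  7 ↦ (1,2)
  8 ↦ (1,3)
  9 ↦ (1,4)
  10 ↦ (2,0)
  11 ↦ (2,1)
  12 ↦ (2,2)
  13 ↦ (2,3)
  14 ↦ (2,4)
  15 ↦ (3,0)
  16 ↦ (3,1)
  17 ↦ (3,2)
  18 ↦ (3,3)
  19 ↦ (3,4)
  20 ↦ (4,0)
  21 ↦ (4,1)
  22 ↦ (4,2)
  23 ↦ (4,3)
  24 ↦ (4,4)
  25 ↦ (5,0)
  26 ↦ (5,1)
  27 ↦ (5,2)
  28 ↦ (5,3)
  29 ↦ (5,4)
distinct pairs in image: 30 / 30 needed
  → bijection onto A×B; projections well-typed.

Answer: VALID PRODUCT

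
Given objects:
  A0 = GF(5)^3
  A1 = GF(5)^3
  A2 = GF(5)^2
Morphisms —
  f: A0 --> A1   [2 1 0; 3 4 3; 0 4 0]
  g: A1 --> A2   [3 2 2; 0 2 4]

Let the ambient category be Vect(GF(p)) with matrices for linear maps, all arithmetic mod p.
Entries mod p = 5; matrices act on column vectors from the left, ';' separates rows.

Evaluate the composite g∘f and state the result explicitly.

  e0=⟨1,0,0⟩ f-->⟨2,3,0⟩ g-->⟨2,1⟩
  e1=⟨0,1,0⟩ f-->⟨1,4,4⟩ g-->⟨4,4⟩
  e2=⟨0,0,1⟩ f-->⟨0,3,0⟩ g-->⟨1,1⟩
composite: [2 4 1; 1 4 1]

Answer: [2 4 1; 1 4 1]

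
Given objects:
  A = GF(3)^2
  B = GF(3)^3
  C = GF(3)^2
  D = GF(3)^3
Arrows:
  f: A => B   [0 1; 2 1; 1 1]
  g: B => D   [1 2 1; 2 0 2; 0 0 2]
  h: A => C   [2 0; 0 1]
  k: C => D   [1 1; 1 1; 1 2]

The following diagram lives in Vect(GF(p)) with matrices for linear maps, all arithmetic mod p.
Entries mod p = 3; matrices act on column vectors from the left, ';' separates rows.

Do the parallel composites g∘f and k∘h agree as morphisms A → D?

Answer: COMMUTES

Derivation:
Path 1 = f;g:
  e0=[1,0] f=>[0,2,1] g=>[2,2,2]
  e1=[0,1] f=>[1,1,1] g=>[1,1,2]
  result₁ = [2 1; 2 1; 2 2]
Path 2 = h;k:
  e0=[1,0] h=>[2,0] k=>[2,2,2]
  e1=[0,1] h=>[0,1] k=>[1,1,2]
  result₂ = [2 1; 2 1; 2 2]
Equal? YES — commutes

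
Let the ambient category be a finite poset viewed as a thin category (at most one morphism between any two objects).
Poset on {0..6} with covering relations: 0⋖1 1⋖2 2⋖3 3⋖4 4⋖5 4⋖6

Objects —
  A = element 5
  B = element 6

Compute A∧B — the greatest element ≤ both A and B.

{x : x⊑A ∧ x⊑B} = {0,1,2,3,4}  (A=5, B=6)
  0 ⊑ 4
  1 ⊑ 4
  2 ⊑ 4
  3 ⊑ 4
  4 ⊑ 4
glb = 4

Answer: A∧B = 4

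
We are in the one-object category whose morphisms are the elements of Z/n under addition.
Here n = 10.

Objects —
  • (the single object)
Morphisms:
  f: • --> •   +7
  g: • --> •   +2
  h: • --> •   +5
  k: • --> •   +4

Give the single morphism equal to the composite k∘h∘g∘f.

Answer: +8

Trace:
  0 +7≡7 +2≡9 +5≡4 +4≡8  (mod 10)
composite: +8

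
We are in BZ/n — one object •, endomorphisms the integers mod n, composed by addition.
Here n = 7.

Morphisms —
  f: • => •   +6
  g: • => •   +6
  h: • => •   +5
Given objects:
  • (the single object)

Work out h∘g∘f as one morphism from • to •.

Answer: +3

Work:
  0 +6≡6 +6≡5 +5≡3  (mod 7)
result: +3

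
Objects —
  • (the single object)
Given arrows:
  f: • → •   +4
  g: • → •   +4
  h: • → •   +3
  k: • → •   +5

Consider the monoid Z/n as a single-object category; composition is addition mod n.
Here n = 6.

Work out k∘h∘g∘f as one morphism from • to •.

  0 +4≡4 +4≡2 +3≡5 +5≡4  (mod 6)
⟦path⟧: +4

Answer: +4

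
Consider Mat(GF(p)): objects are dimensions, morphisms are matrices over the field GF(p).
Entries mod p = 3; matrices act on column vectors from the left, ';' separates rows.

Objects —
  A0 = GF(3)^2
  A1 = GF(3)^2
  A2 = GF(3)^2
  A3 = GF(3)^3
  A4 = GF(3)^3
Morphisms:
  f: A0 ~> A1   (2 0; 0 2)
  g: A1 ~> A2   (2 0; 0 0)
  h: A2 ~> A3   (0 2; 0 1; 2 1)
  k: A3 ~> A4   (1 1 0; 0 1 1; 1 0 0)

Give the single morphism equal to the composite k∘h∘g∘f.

Answer: (0 0; 2 0; 0 0)

Trace:
  e0=(1,0) f~>(2,0) g~>(1,0) h~>(0,0,2) k~>(0,2,0)
  e1=(0,1) f~>(0,2) g~>(0,0) h~>(0,0,0) k~>(0,0,0)
⟦path⟧: (0 0; 2 0; 0 0)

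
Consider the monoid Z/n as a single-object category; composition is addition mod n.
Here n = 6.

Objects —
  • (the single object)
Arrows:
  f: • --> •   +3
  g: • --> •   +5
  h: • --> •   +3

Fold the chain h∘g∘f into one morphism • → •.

  0 +3≡3 +5≡2 +3≡5  (mod 6)
⟦path⟧: +5

Answer: +5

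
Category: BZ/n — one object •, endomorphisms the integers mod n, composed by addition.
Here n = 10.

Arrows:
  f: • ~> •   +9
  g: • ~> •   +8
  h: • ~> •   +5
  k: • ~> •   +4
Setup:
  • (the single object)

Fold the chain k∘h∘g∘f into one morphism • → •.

Answer: +6

Derivation:
  0 +9≡9 +8≡7 +5≡2 +4≡6  (mod 10)
⟦path⟧: +6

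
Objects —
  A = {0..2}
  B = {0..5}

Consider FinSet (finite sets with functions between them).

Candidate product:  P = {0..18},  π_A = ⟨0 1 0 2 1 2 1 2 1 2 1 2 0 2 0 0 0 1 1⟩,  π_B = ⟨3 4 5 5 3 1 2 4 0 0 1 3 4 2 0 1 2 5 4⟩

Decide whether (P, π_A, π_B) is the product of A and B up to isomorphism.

Answer: NOT A VALID PRODUCT — |P|=19 ≠ |A|·|B|=18

Derivation:
|A|·|B| = 3·6 = 18;  |P| = 19
  → cardinalities differ; no bijection possible.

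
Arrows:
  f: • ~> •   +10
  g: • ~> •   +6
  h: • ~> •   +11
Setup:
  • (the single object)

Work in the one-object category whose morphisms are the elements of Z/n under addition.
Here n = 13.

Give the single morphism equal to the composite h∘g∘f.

Answer: +1

Trace:
  0 +10≡10 +6≡3 +11≡1  (mod 13)
composite: +1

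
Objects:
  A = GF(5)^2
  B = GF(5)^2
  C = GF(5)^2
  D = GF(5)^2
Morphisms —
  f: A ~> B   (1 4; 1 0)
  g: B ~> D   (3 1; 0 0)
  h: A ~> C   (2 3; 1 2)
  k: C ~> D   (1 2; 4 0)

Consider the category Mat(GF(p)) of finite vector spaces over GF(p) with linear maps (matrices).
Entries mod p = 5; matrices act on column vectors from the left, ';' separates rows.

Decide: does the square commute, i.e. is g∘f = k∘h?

Along f;g (path 1):
  e0=[1,0] f~>[1,1] g~>[4,0]
  e1=[0,1] f~>[4,0] g~>[2,0]
  ⟦path⟧₁ = (4 2; 0 0)
Along h;k (path 2):
  e0=[1,0] h~>[2,1] k~>[4,3]
  e1=[0,1] h~>[3,2] k~>[2,2]
  ⟦path⟧₂ = (4 2; 3 2)
Equal? NO — does not commute

Answer: DOES NOT COMMUTE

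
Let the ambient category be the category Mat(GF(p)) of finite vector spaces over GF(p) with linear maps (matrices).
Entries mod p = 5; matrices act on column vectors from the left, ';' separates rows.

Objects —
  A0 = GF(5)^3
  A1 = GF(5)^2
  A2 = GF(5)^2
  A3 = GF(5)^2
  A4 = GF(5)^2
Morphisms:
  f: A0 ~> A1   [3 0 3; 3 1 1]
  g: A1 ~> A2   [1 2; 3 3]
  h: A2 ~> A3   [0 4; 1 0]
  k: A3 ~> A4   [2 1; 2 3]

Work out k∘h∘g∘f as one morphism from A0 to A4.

Answer: [3 1 1; 1 0 1]

Derivation:
  e0=[1,0,0] f~>[3,3] g~>[4,3] h~>[2,4] k~>[3,1]
  e1=[0,1,0] f~>[0,1] g~>[2,3] h~>[2,2] k~>[1,0]
  e2=[0,0,1] f~>[3,1] g~>[0,2] h~>[3,0] k~>[1,1]
result: [3 1 1; 1 0 1]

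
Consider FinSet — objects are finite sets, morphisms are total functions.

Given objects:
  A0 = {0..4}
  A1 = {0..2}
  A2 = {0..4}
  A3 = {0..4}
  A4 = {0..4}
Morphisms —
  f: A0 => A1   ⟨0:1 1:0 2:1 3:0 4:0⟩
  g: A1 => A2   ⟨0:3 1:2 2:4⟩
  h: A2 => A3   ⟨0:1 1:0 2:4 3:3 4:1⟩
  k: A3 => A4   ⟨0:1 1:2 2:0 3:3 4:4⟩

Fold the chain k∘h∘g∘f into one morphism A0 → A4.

Answer: ⟨0:4 1:3 2:4 3:3 4:3⟩

Work:
  0 f=>1 g=>2 h=>4 k=>4
  1 f=>0 g=>3 h=>3 k=>3
  2 f=>1 g=>2 h=>4 k=>4
  3 f=>0 g=>3 h=>3 k=>3
  4 f=>0 g=>3 h=>3 k=>3
⟦path⟧: ⟨0:4 1:3 2:4 3:3 4:3⟩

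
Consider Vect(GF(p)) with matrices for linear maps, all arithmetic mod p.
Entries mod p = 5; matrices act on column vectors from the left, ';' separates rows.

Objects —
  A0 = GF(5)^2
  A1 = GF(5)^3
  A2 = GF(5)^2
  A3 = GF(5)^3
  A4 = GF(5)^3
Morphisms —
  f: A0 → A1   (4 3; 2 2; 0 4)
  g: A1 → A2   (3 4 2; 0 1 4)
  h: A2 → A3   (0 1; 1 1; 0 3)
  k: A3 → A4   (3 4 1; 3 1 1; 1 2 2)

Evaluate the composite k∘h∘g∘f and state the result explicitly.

Answer: (0 0; 4 1; 3 2)

Derivation:
  e0=⟨1,0⟩ f→⟨4,2,0⟩ g→⟨0,2⟩ h→⟨2,2,1⟩ k→⟨0,4,3⟩
  e1=⟨0,1⟩ f→⟨3,2,4⟩ g→⟨0,3⟩ h→⟨3,3,4⟩ k→⟨0,1,2⟩
⟦path⟧: (0 0; 4 1; 3 2)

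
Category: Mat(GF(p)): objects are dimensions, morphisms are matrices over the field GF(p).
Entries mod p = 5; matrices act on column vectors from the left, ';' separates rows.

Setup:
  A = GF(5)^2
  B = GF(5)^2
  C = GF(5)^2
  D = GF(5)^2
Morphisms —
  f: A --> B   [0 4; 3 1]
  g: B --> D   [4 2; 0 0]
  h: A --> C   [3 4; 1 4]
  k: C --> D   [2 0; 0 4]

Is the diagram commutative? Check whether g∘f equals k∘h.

Answer: DOES NOT COMMUTE

Trace:
Path 1 = f;g:
  e0=(1,0) f-->(0,3) g-->(1,0)
  e1=(0,1) f-->(4,1) g-->(3,0)
  ⟦path⟧₁ = [1 3; 0 0]
Path 2 = h;k:
  e0=(1,0) h-->(3,1) k-->(1,4)
  e1=(0,1) h-->(4,4) k-->(3,1)
  ⟦path⟧₂ = [1 3; 4 1]
Equal? distinct morphisms ✗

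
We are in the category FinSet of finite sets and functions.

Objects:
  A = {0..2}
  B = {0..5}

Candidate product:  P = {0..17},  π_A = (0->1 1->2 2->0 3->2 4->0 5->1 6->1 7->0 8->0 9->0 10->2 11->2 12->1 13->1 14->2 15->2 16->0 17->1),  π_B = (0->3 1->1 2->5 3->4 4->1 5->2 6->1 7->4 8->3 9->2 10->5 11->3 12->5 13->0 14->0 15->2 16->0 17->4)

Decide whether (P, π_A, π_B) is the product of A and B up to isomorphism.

|A|·|B| = 3·6 = 18;  |P| = 18
Check the pairing map k ↦ (π_A(k), π_B(k)):
  0 -> (1,3)
  1 -> (2,1)
  2 -> (0,5)
  3 -> (2,4)
  4 -> (0,1)
  5 -> (1,2)
  6 -> (1,1)
  7 -> (0,4)
  8 -> (0,3)
  9 -> (0,2)
  10 -> (2,5)
  11 -> (2,3)
  12 -> (1,5)
  13 -> (1,0)
  14 -> (2,0)
  15 -> (2,2)
  16 -> (0,0)
  17 -> (1,4)
distinct pairs in image: 18 / 18 needed
  → bijection onto A×B; projections well-typed.

Answer: VALID PRODUCT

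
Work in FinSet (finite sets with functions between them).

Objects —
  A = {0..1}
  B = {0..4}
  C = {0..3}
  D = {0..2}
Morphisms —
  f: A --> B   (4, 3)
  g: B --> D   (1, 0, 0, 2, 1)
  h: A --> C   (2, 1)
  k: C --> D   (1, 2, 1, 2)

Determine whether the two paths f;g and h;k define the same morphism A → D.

Along f;g (path 1):
  0 f-->4 g-->1
  1 f-->3 g-->2
  composite₁ = (1, 2)
Along h;k (path 2):
  0 h-->2 k-->1
  1 h-->1 k-->2
  composite₂ = (1, 2)
Equal? YES — commutes

Answer: COMMUTES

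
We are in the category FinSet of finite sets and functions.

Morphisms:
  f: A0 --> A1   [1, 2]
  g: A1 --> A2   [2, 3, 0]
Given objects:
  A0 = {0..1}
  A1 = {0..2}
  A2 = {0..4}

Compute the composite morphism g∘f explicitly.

Answer: [3, 0]

Work:
  0 f-->1 g-->3
  1 f-->2 g-->0
⟦path⟧: [3, 0]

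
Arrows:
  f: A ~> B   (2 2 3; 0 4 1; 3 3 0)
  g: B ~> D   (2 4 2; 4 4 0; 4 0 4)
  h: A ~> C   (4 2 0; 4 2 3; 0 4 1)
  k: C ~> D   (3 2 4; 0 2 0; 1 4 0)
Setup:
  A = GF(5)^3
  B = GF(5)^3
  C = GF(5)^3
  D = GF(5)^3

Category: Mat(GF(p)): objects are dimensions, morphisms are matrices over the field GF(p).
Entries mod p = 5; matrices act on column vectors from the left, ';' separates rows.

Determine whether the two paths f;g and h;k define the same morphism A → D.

Answer: COMMUTES

Trace:
1) trace f;g:
  e0=(1,0,0) f~>(2,0,3) g~>(0,3,0)
  e1=(0,1,0) f~>(2,4,3) g~>(1,4,0)
  e2=(0,0,1) f~>(3,1,0) g~>(0,1,2)
  ⟦path⟧₁ = (0 1 0; 3 4 1; 0 0 2)
2) trace h;k:
  e0=(1,0,0) h~>(4,4,0) k~>(0,3,0)
  e1=(0,1,0) h~>(2,2,4) k~>(1,4,0)
  e2=(0,0,1) h~>(0,3,1) k~>(0,1,2)
  ⟦path⟧₂ = (0 1 0; 3 4 1; 0 0 2)
Equal? YES — commutes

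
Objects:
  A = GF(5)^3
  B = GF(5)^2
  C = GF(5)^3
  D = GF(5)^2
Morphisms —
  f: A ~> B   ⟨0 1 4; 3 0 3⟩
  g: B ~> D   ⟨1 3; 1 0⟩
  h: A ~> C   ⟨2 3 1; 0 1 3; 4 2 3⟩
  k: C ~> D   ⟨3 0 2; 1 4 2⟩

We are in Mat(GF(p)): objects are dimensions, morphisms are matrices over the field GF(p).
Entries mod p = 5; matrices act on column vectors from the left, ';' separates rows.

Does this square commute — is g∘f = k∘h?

Answer: DOES NOT COMMUTE

Trace:
Path 1 = f;g:
  e0=⟨1,0,0⟩ f~>⟨0,3⟩ g~>⟨4,0⟩
  e1=⟨0,1,0⟩ f~>⟨1,0⟩ g~>⟨1,1⟩
  e2=⟨0,0,1⟩ f~>⟨4,3⟩ g~>⟨3,4⟩
  composite₁ = ⟨4 1 3; 0 1 4⟩
Path 2 = h;k:
  e0=⟨1,0,0⟩ h~>⟨2,0,4⟩ k~>⟨4,0⟩
  e1=⟨0,1,0⟩ h~>⟨3,1,2⟩ k~>⟨3,1⟩
  e2=⟨0,0,1⟩ h~>⟨1,3,3⟩ k~>⟨4,4⟩
  composite₂ = ⟨4 3 4; 0 1 4⟩
Equal? distinct morphisms ✗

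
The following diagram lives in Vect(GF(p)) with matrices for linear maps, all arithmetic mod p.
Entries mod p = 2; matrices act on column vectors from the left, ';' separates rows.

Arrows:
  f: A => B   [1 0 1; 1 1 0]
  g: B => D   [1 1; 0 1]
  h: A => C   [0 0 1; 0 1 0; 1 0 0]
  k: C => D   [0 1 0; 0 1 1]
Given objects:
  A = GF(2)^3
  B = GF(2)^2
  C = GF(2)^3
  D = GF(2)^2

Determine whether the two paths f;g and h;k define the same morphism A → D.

1) trace f;g:
  e0=[1,0,0] f=>[1,1] g=>[0,1]
  e1=[0,1,0] f=>[0,1] g=>[1,1]
  e2=[0,0,1] f=>[1,0] g=>[1,0]
  composite₁ = [0 1 1; 1 1 0]
2) trace h;k:
  e0=[1,0,0] h=>[0,0,1] k=>[0,1]
  e1=[0,1,0] h=>[0,1,0] k=>[1,1]
  e2=[0,0,1] h=>[1,0,0] k=>[0,0]
  composite₂ = [0 1 0; 1 1 0]
Equal? distinct morphisms ✗

Answer: DOES NOT COMMUTE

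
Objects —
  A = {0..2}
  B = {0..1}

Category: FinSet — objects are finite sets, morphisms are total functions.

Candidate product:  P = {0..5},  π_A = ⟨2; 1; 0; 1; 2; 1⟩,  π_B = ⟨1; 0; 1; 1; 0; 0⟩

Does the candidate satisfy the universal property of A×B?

Answer: NOT A VALID PRODUCT — duplicate pair at indices 1,5

Work:
|A|·|B| = 3·2 = 6;  |P| = 6
Check the pairing map k ↦ (π_A(k), π_B(k)):
  0 : (2,1)
  1 : (1,0)
  2 : (0,1)
  3 : (1,1)
  4 : (2,0)
  5 : (1,0)  ✗ repeats pair of k=1
distinct pairs in image: 5 / 6 needed
  → (1,0) hit at k=1 and k=5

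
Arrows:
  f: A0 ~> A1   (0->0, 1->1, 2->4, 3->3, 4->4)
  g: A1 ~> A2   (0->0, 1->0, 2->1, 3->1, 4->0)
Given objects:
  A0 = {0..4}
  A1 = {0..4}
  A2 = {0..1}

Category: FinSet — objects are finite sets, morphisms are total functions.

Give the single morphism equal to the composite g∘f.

Answer: (0->0, 1->0, 2->0, 3->1, 4->0)

Trace:
  0 f~>0 g~>0
  1 f~>1 g~>0
  2 f~>4 g~>0
  3 f~>3 g~>1
  4 f~>4 g~>0
result: (0->0, 1->0, 2->0, 3->1, 4->0)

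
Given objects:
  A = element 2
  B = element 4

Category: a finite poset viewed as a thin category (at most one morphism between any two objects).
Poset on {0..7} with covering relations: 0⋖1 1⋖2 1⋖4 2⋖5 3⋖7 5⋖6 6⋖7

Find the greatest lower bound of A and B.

Common predecessors of 2,4: {0,1}
  0 ⊑ 1
  1 ⊑ 1
glb = 1

Answer: A∧B = 1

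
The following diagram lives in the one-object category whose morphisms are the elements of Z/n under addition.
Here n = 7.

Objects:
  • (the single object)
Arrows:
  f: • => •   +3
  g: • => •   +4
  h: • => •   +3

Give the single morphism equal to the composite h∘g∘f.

Answer: +3

Derivation:
  0 +3≡3 +4≡0 +3≡3  (mod 7)
⟦path⟧: +3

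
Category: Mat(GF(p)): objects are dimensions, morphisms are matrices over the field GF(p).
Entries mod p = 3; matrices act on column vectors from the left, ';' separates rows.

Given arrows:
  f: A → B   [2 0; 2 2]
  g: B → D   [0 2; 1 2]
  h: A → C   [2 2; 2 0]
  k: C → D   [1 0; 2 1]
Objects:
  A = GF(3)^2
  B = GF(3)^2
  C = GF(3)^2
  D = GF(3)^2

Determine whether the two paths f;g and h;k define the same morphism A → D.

1) trace f;g:
  e0=[1,0] f→[2,2] g→[1,0]
  e1=[0,1] f→[0,2] g→[1,1]
  composite₁ = [1 1; 0 1]
2) trace h;k:
  e0=[1,0] h→[2,2] k→[2,0]
  e1=[0,1] h→[2,0] k→[2,1]
  composite₂ = [2 2; 0 1]
Equal? distinct morphisms ✗

Answer: DOES NOT COMMUTE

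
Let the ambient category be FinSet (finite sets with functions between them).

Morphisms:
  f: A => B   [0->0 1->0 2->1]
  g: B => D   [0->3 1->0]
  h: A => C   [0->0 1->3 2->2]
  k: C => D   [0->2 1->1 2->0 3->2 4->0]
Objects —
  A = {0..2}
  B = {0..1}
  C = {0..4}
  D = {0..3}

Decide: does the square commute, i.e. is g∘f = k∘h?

Answer: DOES NOT COMMUTE

Derivation:
1) trace f;g:
  0 f=>0 g=>3
  1 f=>0 g=>3
  2 f=>1 g=>0
  composite₁ = [0->3 1->3 2->0]
2) trace h;k:
  0 h=>0 k=>2
  1 h=>3 k=>2
  2 h=>2 k=>0
  composite₂ = [0->2 1->2 2->0]
Equal? NO — does not commute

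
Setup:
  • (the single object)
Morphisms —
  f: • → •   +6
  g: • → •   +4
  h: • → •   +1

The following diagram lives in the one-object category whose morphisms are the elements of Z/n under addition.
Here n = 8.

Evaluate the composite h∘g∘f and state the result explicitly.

  0 +6≡6 +4≡2 +1≡3  (mod 8)
composite: +3

Answer: +3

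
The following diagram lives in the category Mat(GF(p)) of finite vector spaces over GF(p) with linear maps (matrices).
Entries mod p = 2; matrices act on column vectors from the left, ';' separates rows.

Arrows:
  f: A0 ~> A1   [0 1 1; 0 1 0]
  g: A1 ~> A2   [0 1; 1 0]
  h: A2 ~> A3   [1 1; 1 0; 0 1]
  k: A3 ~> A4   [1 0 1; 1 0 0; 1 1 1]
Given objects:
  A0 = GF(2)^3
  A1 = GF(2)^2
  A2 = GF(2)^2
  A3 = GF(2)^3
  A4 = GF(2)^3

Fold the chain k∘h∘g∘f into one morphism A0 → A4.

  e0=[1,0,0] f~>[0,0] g~>[0,0] h~>[0,0,0] k~>[0,0,0]
  e1=[0,1,0] f~>[1,1] g~>[1,1] h~>[0,1,1] k~>[1,0,0]
  e2=[0,0,1] f~>[1,0] g~>[0,1] h~>[1,0,1] k~>[0,1,0]
⟦path⟧: [0 1 0; 0 0 1; 0 0 0]

Answer: [0 1 0; 0 0 1; 0 0 0]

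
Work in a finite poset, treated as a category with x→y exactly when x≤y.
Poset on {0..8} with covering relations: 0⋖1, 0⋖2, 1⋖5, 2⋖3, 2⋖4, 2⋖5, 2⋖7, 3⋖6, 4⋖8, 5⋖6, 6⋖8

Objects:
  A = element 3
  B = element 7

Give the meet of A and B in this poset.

Answer: A∧B = 2

Trace:
Common predecessors of 3,7: {0,2}
  0 <= 2
  2 <= 2
glb = 2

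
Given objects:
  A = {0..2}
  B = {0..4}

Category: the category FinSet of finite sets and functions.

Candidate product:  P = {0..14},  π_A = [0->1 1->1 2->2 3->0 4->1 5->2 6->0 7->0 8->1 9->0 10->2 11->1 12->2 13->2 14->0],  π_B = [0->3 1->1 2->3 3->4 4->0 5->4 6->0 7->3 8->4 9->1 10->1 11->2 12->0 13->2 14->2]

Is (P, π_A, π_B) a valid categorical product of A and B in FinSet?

Answer: VALID PRODUCT

Work:
|A|·|B| = 3·5 = 15;  |P| = 15
Check the pairing map k ↦ (π_A(k), π_B(k)):
  0 -> (1,3)
  1 -> (1,1)
  2 -> (2,3)
  3 -> (0,4)
  4 -> (1,0)
  5 -> (2,4)
  6 -> (0,0)
  7 -> (0,3)
  8 -> (1,4)
  9 -> (0,1)
  10 -> (2,1)
  11 -> (1,2)
  12 -> (2,0)
  13 -> (2,2)
  14 -> (0,2)
distinct pairs in image: 15 / 15 needed
  → bijection onto A×B; projections well-typed.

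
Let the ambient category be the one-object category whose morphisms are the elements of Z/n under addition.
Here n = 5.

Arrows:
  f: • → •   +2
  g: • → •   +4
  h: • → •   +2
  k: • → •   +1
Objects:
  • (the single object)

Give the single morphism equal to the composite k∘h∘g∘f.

  0 +2≡2 +4≡1 +2≡3 +1≡4  (mod 5)
⟦path⟧: +4

Answer: +4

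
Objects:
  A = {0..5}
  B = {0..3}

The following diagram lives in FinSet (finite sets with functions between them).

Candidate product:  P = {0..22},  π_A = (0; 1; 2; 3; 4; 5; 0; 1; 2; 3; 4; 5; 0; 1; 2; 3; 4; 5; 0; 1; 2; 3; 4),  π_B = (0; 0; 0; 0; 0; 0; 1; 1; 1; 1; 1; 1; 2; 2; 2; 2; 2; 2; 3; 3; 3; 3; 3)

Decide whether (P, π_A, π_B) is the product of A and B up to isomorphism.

|A|·|B| = 6·4 = 24;  |P| = 23
  → cardinalities differ; no bijection possible.

Answer: NOT A VALID PRODUCT — |P|=23 ≠ |A|·|B|=24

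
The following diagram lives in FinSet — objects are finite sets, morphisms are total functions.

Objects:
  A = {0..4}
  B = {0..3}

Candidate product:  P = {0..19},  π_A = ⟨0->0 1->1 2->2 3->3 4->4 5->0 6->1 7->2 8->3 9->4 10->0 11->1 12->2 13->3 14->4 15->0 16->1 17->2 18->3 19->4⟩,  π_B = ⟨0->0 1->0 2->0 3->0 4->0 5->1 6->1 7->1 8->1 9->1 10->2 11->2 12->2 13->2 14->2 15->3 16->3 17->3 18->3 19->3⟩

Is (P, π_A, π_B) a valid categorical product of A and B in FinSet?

|A|·|B| = 5·4 = 20;  |P| = 20
Check the pairing map k ↦ (π_A(k), π_B(k)):
  0 -> (0,0)
  1 -> (1,0)
  2 -> (2,0)
  3 -> (3,0)
  4 -> (4,0)
  5 -> (0,1)
  6 -> (1,1)
  7 -> (2,1)
  8 -> (3,1)
  9 -> (4,1)
  10 -> (0,2)
  11 -> (1,2)
  12 -> (2,2)
  13 -> (3,2)
  14 -> (4,2)
  15 -> (0,3)
  16 -> (1,3)
  17 -> (2,3)
  18 -> (3,3)
  19 -> (4,3)
distinct pairs in image: 20 / 20 needed
  → bijection onto A×B; projections well-typed.

Answer: VALID PRODUCT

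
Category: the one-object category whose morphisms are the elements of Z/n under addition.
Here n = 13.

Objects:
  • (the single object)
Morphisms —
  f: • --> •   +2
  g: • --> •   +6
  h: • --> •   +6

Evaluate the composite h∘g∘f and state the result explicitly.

Answer: +1

Trace:
  0 +2≡2 +6≡8 +6≡1  (mod 13)
composite: +1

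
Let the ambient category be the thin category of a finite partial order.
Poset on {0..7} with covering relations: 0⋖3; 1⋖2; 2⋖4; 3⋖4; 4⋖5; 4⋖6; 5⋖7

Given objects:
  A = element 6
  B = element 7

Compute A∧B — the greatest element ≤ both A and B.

{x : x⊑A ∧ x⊑B} = {0,1,2,3,4}  (A=6, B=7)
  0 ⊑ 4
  1 ⊑ 4
  2 ⊑ 4
  3 ⊑ 4
  4 ⊑ 4
glb = 4

Answer: A∧B = 4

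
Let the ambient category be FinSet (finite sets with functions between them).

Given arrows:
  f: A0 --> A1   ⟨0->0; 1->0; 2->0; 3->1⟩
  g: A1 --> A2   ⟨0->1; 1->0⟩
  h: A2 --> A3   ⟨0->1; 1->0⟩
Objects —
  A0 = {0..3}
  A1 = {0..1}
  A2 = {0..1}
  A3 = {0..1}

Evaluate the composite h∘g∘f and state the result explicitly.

  0 f-->0 g-->1 h-->0
  1 f-->0 g-->1 h-->0
  2 f-->0 g-->1 h-->0
  3 f-->1 g-->0 h-->1
composite: ⟨0->0; 1->0; 2->0; 3->1⟩

Answer: ⟨0->0; 1->0; 2->0; 3->1⟩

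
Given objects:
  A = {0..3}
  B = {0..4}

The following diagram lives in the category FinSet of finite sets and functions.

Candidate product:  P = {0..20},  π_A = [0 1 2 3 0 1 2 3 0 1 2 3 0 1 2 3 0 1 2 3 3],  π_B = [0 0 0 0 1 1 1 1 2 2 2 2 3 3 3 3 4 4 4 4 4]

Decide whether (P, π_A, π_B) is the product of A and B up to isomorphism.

Answer: NOT A VALID PRODUCT — |P|=21 ≠ |A|·|B|=20

Derivation:
|A|·|B| = 4·5 = 20;  |P| = 21
  → cardinalities differ; no bijection possible.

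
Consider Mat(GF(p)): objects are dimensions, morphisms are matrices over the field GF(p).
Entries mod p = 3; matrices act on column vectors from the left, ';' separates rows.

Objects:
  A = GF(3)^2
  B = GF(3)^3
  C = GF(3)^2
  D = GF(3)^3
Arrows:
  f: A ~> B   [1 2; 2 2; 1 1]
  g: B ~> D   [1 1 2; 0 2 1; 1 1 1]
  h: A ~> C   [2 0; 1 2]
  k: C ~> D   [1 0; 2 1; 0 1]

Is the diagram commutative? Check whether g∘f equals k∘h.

Answer: COMMUTES

Work:
Along f;g (path 1):
  e0=(1,0) f~>(1,2,1) g~>(2,2,1)
  e1=(0,1) f~>(2,2,1) g~>(0,2,2)
  ⟦path⟧₁ = [2 0; 2 2; 1 2]
Along h;k (path 2):
  e0=(1,0) h~>(2,1) k~>(2,2,1)
  e1=(0,1) h~>(0,2) k~>(0,2,2)
  ⟦path⟧₂ = [2 0; 2 2; 1 2]
Equal? equal; square commutes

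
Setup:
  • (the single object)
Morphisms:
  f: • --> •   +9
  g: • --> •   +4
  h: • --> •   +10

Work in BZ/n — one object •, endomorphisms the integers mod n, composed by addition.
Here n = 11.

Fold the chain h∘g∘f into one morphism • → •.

Answer: +1

Trace:
  0 +9≡9 +4≡2 +10≡1  (mod 11)
⟦path⟧: +1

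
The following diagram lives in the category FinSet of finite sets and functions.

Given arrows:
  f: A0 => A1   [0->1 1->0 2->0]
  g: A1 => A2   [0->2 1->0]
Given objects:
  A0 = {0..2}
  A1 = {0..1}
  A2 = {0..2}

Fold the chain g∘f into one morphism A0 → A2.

Answer: [0->0 1->2 2->2]

Derivation:
  0 f=>1 g=>0
  1 f=>0 g=>2
  2 f=>0 g=>2
composite: [0->0 1->2 2->2]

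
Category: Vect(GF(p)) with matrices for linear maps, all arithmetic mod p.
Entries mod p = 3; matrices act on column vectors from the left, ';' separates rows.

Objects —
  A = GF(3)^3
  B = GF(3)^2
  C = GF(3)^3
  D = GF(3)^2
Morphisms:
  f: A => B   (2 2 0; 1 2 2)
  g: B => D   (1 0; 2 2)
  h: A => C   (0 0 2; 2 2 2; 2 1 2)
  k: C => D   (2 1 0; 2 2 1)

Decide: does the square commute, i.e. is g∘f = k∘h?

Answer: COMMUTES

Work:
Path 1 = f;g:
  e0=⟨1,0,0⟩ f=>⟨2,1⟩ g=>⟨2,0⟩
  e1=⟨0,1,0⟩ f=>⟨2,2⟩ g=>⟨2,2⟩
  e2=⟨0,0,1⟩ f=>⟨0,2⟩ g=>⟨0,1⟩
  composite₁ = (2 2 0; 0 2 1)
Path 2 = h;k:
  e0=⟨1,0,0⟩ h=>⟨0,2,2⟩ k=>⟨2,0⟩
  e1=⟨0,1,0⟩ h=>⟨0,2,1⟩ k=>⟨2,2⟩
  e2=⟨0,0,1⟩ h=>⟨2,2,2⟩ k=>⟨0,1⟩
  composite₂ = (2 2 0; 0 2 1)
Equal? same morphism ✓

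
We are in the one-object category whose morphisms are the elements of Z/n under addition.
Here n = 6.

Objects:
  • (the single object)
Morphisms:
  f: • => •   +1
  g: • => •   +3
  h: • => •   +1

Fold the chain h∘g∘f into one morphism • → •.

  0 +1≡1 +3≡4 +1≡5  (mod 6)
⟦path⟧: +5

Answer: +5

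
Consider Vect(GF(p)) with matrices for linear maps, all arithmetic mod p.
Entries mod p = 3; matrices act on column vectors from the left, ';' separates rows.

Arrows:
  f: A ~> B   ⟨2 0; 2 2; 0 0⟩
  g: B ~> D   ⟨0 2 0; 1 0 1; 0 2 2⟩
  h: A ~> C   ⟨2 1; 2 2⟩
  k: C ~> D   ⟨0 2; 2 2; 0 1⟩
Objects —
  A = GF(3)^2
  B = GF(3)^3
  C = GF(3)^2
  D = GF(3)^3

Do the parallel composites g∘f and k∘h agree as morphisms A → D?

Answer: DOES NOT COMMUTE

Trace:
Path 1 = f;g:
  e0=(1,0) f~>(2,2,0) g~>(1,2,1)
  e1=(0,1) f~>(0,2,0) g~>(1,0,1)
  result₁ = ⟨1 1; 2 0; 1 1⟩
Path 2 = h;k:
  e0=(1,0) h~>(2,2) k~>(1,2,2)
  e1=(0,1) h~>(1,2) k~>(1,0,2)
  result₂ = ⟨1 1; 2 0; 2 2⟩
Equal? NO — does not commute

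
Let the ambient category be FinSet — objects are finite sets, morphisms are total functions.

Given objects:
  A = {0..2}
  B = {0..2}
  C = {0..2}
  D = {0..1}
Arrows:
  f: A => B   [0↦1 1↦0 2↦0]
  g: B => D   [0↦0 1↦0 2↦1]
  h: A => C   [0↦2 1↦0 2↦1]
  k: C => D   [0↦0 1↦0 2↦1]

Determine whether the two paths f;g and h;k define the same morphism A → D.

Along f;g (path 1):
  0 f=>1 g=>0
  1 f=>0 g=>0
  2 f=>0 g=>0
  composite₁ = [0↦0 1↦0 2↦0]
Along h;k (path 2):
  0 h=>2 k=>1
  1 h=>0 k=>0
  2 h=>1 k=>0
  composite₂ = [0↦1 1↦0 2↦0]
Equal? NO — does not commute

Answer: DOES NOT COMMUTE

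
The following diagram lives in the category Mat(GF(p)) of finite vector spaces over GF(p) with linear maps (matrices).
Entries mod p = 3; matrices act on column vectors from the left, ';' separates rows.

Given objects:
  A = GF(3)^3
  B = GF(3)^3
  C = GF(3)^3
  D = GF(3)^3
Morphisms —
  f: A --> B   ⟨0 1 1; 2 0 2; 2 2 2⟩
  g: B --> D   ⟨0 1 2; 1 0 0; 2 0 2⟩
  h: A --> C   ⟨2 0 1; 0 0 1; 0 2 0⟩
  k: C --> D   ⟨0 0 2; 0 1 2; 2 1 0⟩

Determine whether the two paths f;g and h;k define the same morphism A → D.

Answer: COMMUTES

Derivation:
Along f;g (path 1):
  e0=(1,0,0) f-->(0,2,2) g-->(0,0,1)
  e1=(0,1,0) f-->(1,0,2) g-->(1,1,0)
  e2=(0,0,1) f-->(1,2,2) g-->(0,1,0)
  ⟦path⟧₁ = ⟨0 1 0; 0 1 1; 1 0 0⟩
Along h;k (path 2):
  e0=(1,0,0) h-->(2,0,0) k-->(0,0,1)
  e1=(0,1,0) h-->(0,0,2) k-->(1,1,0)
  e2=(0,0,1) h-->(1,1,0) k-->(0,1,0)
  ⟦path⟧₂ = ⟨0 1 0; 0 1 1; 1 0 0⟩
Equal? equal; square commutes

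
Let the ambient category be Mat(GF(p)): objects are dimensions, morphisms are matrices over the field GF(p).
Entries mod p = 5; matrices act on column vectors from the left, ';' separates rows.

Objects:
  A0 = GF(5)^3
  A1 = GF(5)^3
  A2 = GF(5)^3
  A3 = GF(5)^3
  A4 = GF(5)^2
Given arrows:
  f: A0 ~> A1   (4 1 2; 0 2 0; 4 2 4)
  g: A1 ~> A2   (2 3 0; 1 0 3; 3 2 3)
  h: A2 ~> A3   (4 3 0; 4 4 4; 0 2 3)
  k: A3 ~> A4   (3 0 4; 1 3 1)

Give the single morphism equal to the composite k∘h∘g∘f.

Answer: (1 1 2; 0 2 2)

Trace:
  e0=⟨1,0,0⟩ f~>⟨4,0,4⟩ g~>⟨3,1,4⟩ h~>⟨0,2,4⟩ k~>⟨1,0⟩
  e1=⟨0,1,0⟩ f~>⟨1,2,2⟩ g~>⟨3,2,3⟩ h~>⟨3,2,3⟩ k~>⟨1,2⟩
  e2=⟨0,0,1⟩ f~>⟨2,0,4⟩ g~>⟨4,4,3⟩ h~>⟨3,4,2⟩ k~>⟨2,2⟩
composite: (1 1 2; 0 2 2)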